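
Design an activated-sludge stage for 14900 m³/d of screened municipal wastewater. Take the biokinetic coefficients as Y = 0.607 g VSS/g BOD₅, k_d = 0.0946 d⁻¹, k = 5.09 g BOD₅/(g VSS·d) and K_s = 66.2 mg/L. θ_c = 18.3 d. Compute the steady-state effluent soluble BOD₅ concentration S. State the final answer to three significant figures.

Effluent substrate depends only on kinetics and SRT: S = K_s(1 + k_d θ_c) / [θ_c(Yk − k_d) − 1] = 66.2 × (1 + 0.0946 × 18.3) / [18.3 × (0.607 × 5.09 − 0.0946) − 1] = 180.8 / 53.81 = 3.360 mg/L.

S ≈ 3.36 mg/L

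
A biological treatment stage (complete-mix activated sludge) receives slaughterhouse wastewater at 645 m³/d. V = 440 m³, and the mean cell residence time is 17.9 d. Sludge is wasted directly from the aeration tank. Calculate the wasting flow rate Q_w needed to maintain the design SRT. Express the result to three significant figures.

With mixed-liquor wasting, θ_c = V/Q_w, so Q_w = V/θ_c = 440.0/17.9 = 24.58 m³/d.

Q_w ≈ 24.6 m³/d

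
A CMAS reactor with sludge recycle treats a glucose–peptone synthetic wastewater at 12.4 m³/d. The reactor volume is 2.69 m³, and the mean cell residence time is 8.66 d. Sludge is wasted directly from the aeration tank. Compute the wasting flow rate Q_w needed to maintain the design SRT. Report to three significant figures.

Q_w ≈ 0.311 m³/d

For wasting at MLVSS concentration, Q_w = V/θ_c = 2.690/8.66 = 0.3106 m³/d.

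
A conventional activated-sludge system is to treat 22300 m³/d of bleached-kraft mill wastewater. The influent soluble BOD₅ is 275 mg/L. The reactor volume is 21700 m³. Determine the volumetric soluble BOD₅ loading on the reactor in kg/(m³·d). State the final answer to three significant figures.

Applied soluble BOD₅ load per unit volume = Q·S₀/V = (22300 × 275/1000)/21700 = 0.2826 kg soluble BOD₅·m⁻³·d⁻¹.

L_v ≈ 0.283 kg soluble BOD₅/(m³·d)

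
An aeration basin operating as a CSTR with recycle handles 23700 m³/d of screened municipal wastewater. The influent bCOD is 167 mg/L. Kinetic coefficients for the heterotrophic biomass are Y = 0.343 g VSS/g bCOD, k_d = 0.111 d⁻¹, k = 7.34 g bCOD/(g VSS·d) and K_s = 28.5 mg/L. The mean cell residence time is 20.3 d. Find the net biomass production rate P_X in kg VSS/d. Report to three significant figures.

P_X ≈ 412 kg VSS/d

For a completely mixed reactor with recycle the Lawrence–McCarty relation gives S = K_s·(1 + k_d·θ_c) / [θ_c·(Y·k − k_d) − 1] = 28.5 × (1 + 0.111 × 20.3) / [20.3 × (0.343 × 7.34 − 0.111) − 1] = 92.72 / 47.85 = 1.938 mg/L.
The observed yield is Y_obs = Y/(1 + k_d·θ_c) = 0.343 / (1 + 0.111 × 20.3) = 0.343 / 3.253 = 0.1054 g VSS per g bCOD removed.
Mass of bCOD removed per day: Q(S₀ − S) = 23700 × 165.1 g/m³ = 3912 kg/d.
Net biomass production P_X = Y_obs × Q·(S₀ − S) = 0.1054 × 3912 = 412.4 kg VSS/d.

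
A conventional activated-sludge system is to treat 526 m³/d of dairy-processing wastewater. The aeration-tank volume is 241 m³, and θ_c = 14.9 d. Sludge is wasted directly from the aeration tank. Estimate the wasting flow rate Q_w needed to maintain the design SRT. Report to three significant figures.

For wasting at MLVSS concentration, Q_w = V/θ_c = 241.0/14.9 = 16.17 m³/d.

Q_w ≈ 16.2 m³/d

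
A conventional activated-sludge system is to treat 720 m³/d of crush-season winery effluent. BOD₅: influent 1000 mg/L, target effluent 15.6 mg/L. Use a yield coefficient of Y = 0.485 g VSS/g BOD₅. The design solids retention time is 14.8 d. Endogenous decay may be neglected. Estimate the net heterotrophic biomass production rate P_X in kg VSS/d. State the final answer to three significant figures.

P_X ≈ 344 kg VSS/d

No decay correction is needed, so Y_obs = Y = 0.485.
Mass of BOD₅ removed per day: Q(S₀ − S) = 720 × 984.4 g/m³ = 708.8 kg/d.
P_X = Y_obs · Q(S₀ − S) = 0.4850 × 708.8 = 343.8 kg VSS/d.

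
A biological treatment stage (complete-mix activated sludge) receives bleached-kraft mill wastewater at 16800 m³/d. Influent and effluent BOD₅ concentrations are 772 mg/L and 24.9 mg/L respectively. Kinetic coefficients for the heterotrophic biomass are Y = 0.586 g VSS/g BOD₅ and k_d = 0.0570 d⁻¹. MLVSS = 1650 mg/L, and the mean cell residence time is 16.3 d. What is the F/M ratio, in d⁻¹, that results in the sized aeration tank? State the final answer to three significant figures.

Rearranging the biomass balance for a CMAS with decay, V = Y·Q·ΔS·θ_c / [X·(1+k_d θ_c)] = 0.586 × 16800 × (772 − 24.9) × 16.3 / [1650 × (1 + 0.0570 × 16.3)] = 1.2×10^8 / 3183 = 37665 m³.
F/M = applied load / biomass = Q·S₀/(V·X) = 16800 × 772 / (37665 × 1650) = 0.2087 d⁻¹.

F/M ≈ 0.209 d⁻¹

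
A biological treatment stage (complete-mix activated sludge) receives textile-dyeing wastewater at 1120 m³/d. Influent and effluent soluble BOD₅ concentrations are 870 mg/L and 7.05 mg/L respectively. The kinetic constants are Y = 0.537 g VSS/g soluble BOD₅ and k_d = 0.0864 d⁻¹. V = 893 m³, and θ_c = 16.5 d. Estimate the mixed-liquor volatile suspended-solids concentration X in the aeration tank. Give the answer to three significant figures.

X ≈ 3950 mg/L

From V·X·(1 + k_d·θ_c) = Y·Q·(S₀ − S)·θ_c: X = 0.537 × 1120 × (870 − 7.05) × 16.5 / [893 × (1 + 0.0864 × 16.5)] = 3954 mg/L.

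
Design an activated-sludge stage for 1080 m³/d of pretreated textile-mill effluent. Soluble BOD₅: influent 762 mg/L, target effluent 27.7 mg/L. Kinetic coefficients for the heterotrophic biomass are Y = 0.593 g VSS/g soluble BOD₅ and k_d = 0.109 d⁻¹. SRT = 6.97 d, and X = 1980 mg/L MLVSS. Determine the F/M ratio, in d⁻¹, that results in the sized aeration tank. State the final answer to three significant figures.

F/M ≈ 0.442 d⁻¹

Rearranging the biomass balance for a CMAS with decay, V = Y·Q·ΔS·θ_c / [X·(1+k_d θ_c)] = 0.593 × 1080 × (762 − 27.7) × 6.97 / [1980 × (1 + 0.109 × 6.97)] = 3.28×10^6 / 3484 = 940.7 m³.
Food-to-microorganism ratio F/M = Q S₀ / (V X) = 1080 × 762 / (940.7 × 1980) = 0.4418 d⁻¹.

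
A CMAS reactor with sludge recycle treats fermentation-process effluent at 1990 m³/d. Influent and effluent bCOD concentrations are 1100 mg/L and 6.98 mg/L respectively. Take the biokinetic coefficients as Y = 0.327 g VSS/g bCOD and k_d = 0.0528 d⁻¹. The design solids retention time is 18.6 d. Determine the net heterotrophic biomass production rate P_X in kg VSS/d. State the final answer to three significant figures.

Y_obs = Y / (1 + k_d θ_c) = 0.327 / (1 + 0.0528 × 18.6) = 0.327 / 1.982 = 0.1650.
ΔS = 1100 − 6.98 = 1093 mg/L, so the substrate removal rate is 1990 × 1093/1000 = 2175 kg bCOD/d.
P_X = Y_obs · Q(S₀ − S) = 0.1650 × 2175 = 358.8 kg VSS/d.

P_X ≈ 359 kg VSS/d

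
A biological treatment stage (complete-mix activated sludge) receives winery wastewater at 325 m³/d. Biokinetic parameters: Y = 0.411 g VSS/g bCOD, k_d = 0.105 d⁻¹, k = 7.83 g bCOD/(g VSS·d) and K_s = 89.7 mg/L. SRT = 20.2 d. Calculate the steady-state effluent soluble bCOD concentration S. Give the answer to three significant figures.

S ≈ 4.52 mg/L

From the Monod/SRT balance for a CMAS, S = K_s·(1+k_d θ_c)/[θ_c·(Y k − k_d) − 1] = 89.7 × (1 + 0.105 × 20.2) / [20.2 × (0.411 × 7.83 − 0.105) − 1] = 280.0 / 61.89 = 4.524 mg/L.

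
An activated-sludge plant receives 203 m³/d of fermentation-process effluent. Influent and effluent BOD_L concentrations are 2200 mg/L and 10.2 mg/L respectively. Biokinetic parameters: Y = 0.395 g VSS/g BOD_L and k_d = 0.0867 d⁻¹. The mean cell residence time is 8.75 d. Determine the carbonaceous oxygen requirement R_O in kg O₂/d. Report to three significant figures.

Correct the yield for decay: Y_obs = Y/(1 + k_d θ_c) = 0.395 / (1 + 0.0867 × 8.75) = 0.395 / 1.759 = 0.2246.
ΔS = 2200 − 10.2 = 2190 mg/L, so the substrate removal rate is 203 × 2190/1000 = 444.5 kg BOD_L/d.
Biomass synthesised: P_X = Y_obs × 444.5 = 99.84 kg VSS/d.
R_O = Q·ΔS − 1.42 P_X = 444.5 − 141.8 = 302.8 kg O₂/d.

R_O ≈ 303 kg O₂/d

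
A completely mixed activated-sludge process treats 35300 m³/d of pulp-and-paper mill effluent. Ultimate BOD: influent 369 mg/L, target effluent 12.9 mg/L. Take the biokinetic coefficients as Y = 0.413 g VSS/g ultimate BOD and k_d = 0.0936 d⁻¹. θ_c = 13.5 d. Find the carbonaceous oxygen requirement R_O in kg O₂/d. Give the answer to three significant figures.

R_O ≈ 9310 kg O₂/d

The observed yield is Y_obs = Y/(1 + k_d·θ_c) = 0.413 / (1 + 0.0936 × 13.5) = 0.413 / 2.264 = 0.1825 g VSS per g ultimate BOD removed.
Mass of ultimate BOD removed per day: Q(S₀ − S) = 35300 × 356.1 g/m³ = 12570 kg/d.
P_X = Y_obs·Q·(S₀ − S) = 0.1825 × 12570 = 2293 kg VSS/d.
R_O = Q·ΔS − 1.42 P_X = 12570 − 3257 = 9314 kg O₂/d.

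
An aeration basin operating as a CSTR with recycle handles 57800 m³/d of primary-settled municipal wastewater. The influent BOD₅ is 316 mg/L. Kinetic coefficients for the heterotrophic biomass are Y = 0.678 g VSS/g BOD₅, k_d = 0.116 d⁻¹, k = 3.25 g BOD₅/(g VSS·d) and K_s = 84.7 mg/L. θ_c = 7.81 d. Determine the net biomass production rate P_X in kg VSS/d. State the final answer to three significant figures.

Effluent substrate depends only on kinetics and SRT: S = K_s(1 + k_d θ_c) / [θ_c(Yk − k_d) − 1] = 84.7 × (1 + 0.116 × 7.81) / [7.81 × (0.678 × 3.25 − 0.116) − 1] = 161.4 / 15.30 = 10.55 mg/L.
The observed yield is Y_obs = Y/(1 + k_d·θ_c) = 0.678 / (1 + 0.116 × 7.81) = 0.678 / 1.906 = 0.3557 g VSS per g BOD₅ removed.
Substrate removed = Q·(S₀ − S) = 57800 m³/d × (316 − 10.5) g/m³ = 1.77×10^7 g/d = 17658 kg/d.
P_X = Y_obs · Q(S₀ − S) = 0.3557 × 17658 = 6281 kg VSS/d.

P_X ≈ 6280 kg VSS/d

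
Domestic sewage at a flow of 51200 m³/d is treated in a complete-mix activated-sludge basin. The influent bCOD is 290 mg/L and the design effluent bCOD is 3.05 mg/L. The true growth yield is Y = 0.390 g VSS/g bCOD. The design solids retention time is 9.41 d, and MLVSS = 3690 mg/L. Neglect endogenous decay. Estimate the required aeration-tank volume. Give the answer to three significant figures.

V ≈ 14600 m³

Biomass mass balance (decay neglected): V·X = Y·Q·(S₀ − S)·θ_c, so V = 0.390 × 51200 × (290 − 3.05) × 9.41 / 3690 = 14612 m³.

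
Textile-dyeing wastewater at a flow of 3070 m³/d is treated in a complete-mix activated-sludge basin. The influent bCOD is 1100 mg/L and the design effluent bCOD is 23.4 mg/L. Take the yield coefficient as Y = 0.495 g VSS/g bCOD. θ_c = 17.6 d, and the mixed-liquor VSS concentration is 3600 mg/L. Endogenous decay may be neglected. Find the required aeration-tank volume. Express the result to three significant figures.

V·X = Y·Q·ΔS·θ_c gives V = 0.495 × 3070 × (1100 − 23.4) × 17.6 / 3600 = 7998 m³.

V ≈ 8000 m³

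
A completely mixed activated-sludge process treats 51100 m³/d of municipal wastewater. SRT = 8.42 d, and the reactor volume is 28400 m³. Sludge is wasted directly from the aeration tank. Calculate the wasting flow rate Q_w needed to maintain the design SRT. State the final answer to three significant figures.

Q_w ≈ 3370 m³/d

With mixed-liquor wasting, θ_c = V/Q_w, so Q_w = V/θ_c = 28400/8.42 = 3373 m³/d.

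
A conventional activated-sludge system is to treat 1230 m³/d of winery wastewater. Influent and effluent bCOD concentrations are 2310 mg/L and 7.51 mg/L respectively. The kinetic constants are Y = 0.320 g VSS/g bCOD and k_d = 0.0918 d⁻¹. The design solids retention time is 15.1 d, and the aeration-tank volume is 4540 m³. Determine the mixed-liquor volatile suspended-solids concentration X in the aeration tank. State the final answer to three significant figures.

X = Y·Q·ΔS·θ_c / [V·(1 + k_d θ_c)] = 0.320 × 1230 × (2310 − 7.51) × 15.1 / [4540 × (1 + 0.0918 × 15.1)] = 1263 mg/L.

X ≈ 1260 mg/L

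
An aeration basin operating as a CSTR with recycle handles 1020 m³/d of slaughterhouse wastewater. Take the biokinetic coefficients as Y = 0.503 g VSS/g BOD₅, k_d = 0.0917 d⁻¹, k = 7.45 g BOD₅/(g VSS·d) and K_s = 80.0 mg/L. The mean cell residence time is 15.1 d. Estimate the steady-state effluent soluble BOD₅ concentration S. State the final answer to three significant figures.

S ≈ 3.52 mg/L

Effluent substrate depends only on kinetics and SRT: S = K_s(1 + k_d θ_c) / [θ_c(Yk − k_d) − 1] = 80.0 × (1 + 0.0917 × 15.1) / [15.1 × (0.503 × 7.45 − 0.0917) − 1] = 190.8 / 54.20 = 3.520 mg/L.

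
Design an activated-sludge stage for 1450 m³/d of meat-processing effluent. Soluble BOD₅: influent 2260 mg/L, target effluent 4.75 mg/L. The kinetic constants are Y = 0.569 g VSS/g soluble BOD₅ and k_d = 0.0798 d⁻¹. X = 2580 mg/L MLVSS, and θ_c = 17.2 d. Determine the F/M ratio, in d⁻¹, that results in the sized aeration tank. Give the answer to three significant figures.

Steady-state biomass mass balance: V·X·(1 + k_d·θ_c) = Y·Q·(S₀ − S)·θ_c, so V = 0.569 × 1450 × (2260 − 4.75) × 17.2 / [2580 × (1 + 0.0798 × 17.2)] = 3.2×10^7 / 6121 = 5228 m³.
Food-to-microorganism ratio F/M = Q S₀ / (V X) = 1450 × 2260 / (5228 × 2580) = 0.2429 d⁻¹.

F/M ≈ 0.243 d⁻¹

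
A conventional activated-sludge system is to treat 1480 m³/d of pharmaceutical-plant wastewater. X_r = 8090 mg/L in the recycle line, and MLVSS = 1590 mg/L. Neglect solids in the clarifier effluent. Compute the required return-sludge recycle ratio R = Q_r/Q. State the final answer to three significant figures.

R ≈ 0.245

R = Q_r/Q = X/(X_r − X) = 1590 / (8090 − 1590) = 0.2446.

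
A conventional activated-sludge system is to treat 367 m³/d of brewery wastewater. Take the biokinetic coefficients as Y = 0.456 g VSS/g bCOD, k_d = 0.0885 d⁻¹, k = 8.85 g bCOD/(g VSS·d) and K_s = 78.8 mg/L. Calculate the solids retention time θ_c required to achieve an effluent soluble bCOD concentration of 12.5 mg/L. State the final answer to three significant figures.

Specific growth rate at S = 12.5 mg/L: μ = YkS/(K_s+S) = 0.456·8.85·12.5/(78.8+12.5) = 0.5525 d⁻¹.
θ_c = 1/(μ − k_d) = 1/(0.5525 − 0.0885) = 1/0.4640 = 2.155 d.

θ_c ≈ 2.16 d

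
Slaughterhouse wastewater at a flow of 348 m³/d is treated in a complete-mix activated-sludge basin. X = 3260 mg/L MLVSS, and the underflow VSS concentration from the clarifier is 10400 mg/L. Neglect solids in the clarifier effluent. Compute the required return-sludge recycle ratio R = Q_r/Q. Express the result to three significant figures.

Mass balance around the secondary clarifier (neglecting effluent solids): R = X / (X_r − X) = 3260 / (10400 − 3260) = 0.4566.

R ≈ 0.457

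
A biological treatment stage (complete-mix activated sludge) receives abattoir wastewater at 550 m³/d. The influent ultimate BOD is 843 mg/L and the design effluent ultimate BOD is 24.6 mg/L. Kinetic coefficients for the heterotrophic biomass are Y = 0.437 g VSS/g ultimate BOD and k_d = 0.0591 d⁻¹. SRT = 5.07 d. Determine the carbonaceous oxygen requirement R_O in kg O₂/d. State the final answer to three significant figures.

Observed yield with endogenous decay: Y_obs = Y / (1 + k_d·θ_c) = 0.437 / (1 + 0.0591 × 5.07) = 0.437 / 1.300 = 0.3362 g VSS/g ultimate BOD.
Q·(S₀ − S) = 550 × (843 − 24.6) × 10⁻³ = 450.1 kg/d removed.
Biomass synthesised: P_X = Y_obs × 450.1 = 151.4 kg VSS/d.
Carbonaceous O₂ demand = substrate oxidised − cell-mass equivalent = 450.1 − 1.42 × 151.4 = 235.2 kg O₂/d.

R_O ≈ 235 kg O₂/d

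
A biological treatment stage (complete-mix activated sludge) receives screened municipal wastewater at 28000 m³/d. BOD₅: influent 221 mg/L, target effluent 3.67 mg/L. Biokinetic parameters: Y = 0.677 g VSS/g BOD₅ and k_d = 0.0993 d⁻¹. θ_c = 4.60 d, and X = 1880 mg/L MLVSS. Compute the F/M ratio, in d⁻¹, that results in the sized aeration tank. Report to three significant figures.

From the SRT design equation V = Y Q (S₀−S) θ_c / [X (1 + k_d θ_c)] = 0.677 × 28000 × (221 − 3.67) × 4.60 / [1880 × (1 + 0.0993 × 4.60)] = 1.9×10^7 / 2739 = 6919 m³.
Food-to-microorganism ratio F/M = Q S₀ / (V X) = 28000 × 221 / (6919 × 1880) = 0.4757 d⁻¹.

F/M ≈ 0.476 d⁻¹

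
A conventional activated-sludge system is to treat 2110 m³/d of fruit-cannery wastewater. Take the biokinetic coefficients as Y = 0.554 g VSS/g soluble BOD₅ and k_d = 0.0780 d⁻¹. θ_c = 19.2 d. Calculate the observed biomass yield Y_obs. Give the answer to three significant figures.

Y_obs ≈ 0.222 g VSS/g soluble BOD₅

The observed yield is Y_obs = Y/(1 + k_d·θ_c) = 0.554 / (1 + 0.0780 × 19.2) = 0.554 / 2.498 = 0.2218 g VSS per g soluble BOD₅ removed.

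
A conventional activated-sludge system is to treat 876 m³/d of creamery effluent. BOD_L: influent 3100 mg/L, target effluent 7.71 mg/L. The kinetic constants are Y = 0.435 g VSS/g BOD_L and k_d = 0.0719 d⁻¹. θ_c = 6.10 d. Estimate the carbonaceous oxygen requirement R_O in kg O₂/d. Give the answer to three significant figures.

Y_obs = Y / (1 + k_d θ_c) = 0.435 / (1 + 0.0719 × 6.10) = 0.435 / 1.439 = 0.3024.
ΔS = 3100 − 7.71 = 3092 mg/L, so the substrate removal rate is 876 × 3092/1000 = 2709 kg BOD_L/d.
P_X = Y_obs·Q·(S₀ − S) = 0.3024 × 2709 = 819.1 kg VSS/d.
R_O = Q·(S₀ − S) − 1.42·P_X = 2709 − 1.42 × 819.1 = 1546 kg O₂/d.

R_O ≈ 1550 kg O₂/d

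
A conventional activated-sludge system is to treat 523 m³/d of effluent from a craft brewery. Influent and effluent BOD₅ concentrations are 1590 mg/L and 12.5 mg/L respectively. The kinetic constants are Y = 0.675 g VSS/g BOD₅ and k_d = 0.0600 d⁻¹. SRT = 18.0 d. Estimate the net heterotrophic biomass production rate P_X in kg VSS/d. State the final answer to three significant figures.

P_X ≈ 268 kg VSS/d

The observed yield is Y_obs = Y/(1 + k_d·θ_c) = 0.675 / (1 + 0.0600 × 18.0) = 0.675 / 2.080 = 0.3245 g VSS per g BOD₅ removed.
ΔS = 1590 − 12.5 = 1578 mg/L, so the substrate removal rate is 523 × 1578/1000 = 825.0 kg BOD₅/d.
Biomass produced: P_X = Y_obs·Q·ΔS = 0.3245 × 825.0 ≈ 267.7 kg VSS/d.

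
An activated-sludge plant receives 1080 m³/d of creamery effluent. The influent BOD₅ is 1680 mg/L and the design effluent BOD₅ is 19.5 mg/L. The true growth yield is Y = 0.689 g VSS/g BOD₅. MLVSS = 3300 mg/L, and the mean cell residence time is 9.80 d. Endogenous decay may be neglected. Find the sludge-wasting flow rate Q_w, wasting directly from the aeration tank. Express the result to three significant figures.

Biomass mass balance (decay neglected): V·X = Y·Q·(S₀ − S)·θ_c, so V = 0.689 × 1080 × (1680 − 19.5) × 9.80 / 3300 = 3669 m³.
For wasting at MLVSS concentration, Q_w = V/θ_c = 3669/9.80 = 374.4 m³/d.

Q_w ≈ 374 m³/d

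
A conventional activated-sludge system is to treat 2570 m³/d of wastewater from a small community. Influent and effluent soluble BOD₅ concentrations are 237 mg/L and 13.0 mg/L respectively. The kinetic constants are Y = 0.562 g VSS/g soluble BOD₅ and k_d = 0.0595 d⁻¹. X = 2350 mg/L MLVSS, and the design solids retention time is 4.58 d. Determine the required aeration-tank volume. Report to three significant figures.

From the SRT design equation V = Y Q (S₀−S) θ_c / [X (1 + k_d θ_c)] = 0.562 × 2570 × (237 − 13.0) × 4.58 / [2350 × (1 + 0.0595 × 4.58)] = 1.48×10^6 / 2990 = 495.5 m³.

V ≈ 496 m³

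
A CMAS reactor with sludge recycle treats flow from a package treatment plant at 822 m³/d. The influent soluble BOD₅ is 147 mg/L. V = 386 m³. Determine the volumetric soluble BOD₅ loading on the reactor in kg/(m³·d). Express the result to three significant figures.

L_v ≈ 0.313 kg soluble BOD₅/(m³·d)

L_v = Q S₀ / V = 822 × 147 × 10⁻³ / 386.0 = 0.3130 kg/(m³·d).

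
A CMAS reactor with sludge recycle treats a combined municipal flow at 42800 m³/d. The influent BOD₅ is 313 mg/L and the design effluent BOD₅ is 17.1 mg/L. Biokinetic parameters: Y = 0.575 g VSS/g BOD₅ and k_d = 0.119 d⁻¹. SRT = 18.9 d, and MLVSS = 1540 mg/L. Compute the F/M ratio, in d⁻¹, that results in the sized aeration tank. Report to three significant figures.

From the SRT design equation V = Y Q (S₀−S) θ_c / [X (1 + k_d θ_c)] = 0.575 × 42800 × (313 − 17.1) × 18.9 / [1540 × (1 + 0.119 × 18.9)] = 1.38×10^8 / 5004 = 27506 m³.
F/M = Q·S₀ / (V·X) = 42800 × 313 / (27506 × 1540) = 0.3163 g BOD₅·(g VSS·d)⁻¹.

F/M ≈ 0.316 d⁻¹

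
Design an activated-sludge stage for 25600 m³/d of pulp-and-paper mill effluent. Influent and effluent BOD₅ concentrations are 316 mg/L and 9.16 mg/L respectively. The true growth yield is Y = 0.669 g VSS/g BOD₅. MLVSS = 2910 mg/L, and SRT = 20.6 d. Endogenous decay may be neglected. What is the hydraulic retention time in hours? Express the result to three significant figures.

V·X = Y·Q·ΔS·θ_c gives V = 0.669 × 25600 × (316 − 9.16) × 20.6 / 2910 = 37201 m³.
HRT = V/Q = 37201 m³ / 25600 m³·d⁻¹ = 1.453 d × 24 = 34.88 h.

τ ≈ 34.9 h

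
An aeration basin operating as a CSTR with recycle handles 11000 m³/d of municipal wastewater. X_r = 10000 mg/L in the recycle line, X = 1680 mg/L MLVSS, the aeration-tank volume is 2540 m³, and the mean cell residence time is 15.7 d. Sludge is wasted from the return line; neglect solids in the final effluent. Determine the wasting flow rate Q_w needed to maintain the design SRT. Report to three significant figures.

Q_w = (V·X)/(θ_c X_r) = 2540 × 1680 / (15.7 × 10000) = 27.18 m³/d.

Q_w ≈ 27.2 m³/d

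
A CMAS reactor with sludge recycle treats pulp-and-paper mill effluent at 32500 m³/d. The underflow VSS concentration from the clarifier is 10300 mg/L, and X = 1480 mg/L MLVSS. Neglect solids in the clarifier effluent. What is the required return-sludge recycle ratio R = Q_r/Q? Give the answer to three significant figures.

R ≈ 0.168

Solids balance on the clarifier gives (1+R)X = R·X_r, so R = X/(X_r − X) = 1480 / (10300 − 1480) = 0.1678.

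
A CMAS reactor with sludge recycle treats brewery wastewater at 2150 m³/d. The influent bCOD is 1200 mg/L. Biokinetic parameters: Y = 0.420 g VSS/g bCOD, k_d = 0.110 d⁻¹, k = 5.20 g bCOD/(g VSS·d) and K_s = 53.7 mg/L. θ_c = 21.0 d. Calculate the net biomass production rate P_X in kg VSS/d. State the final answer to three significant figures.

From the Monod/SRT balance for a CMAS, S = K_s·(1+k_d θ_c)/[θ_c·(Y k − k_d) − 1] = 53.7 × (1 + 0.110 × 21.0) / [21.0 × (0.420 × 5.20 − 0.110) − 1] = 177.7 / 42.55 = 4.177 mg/L.
Observed yield with endogenous decay: Y_obs = Y / (1 + k_d·θ_c) = 0.420 / (1 + 0.110 × 21.0) = 0.420 / 3.310 = 0.1269 g VSS/g bCOD.
Substrate removed = Q·(S₀ − S) = 2150 m³/d × (1200 − 4.18) g/m³ = 2.57×10^6 g/d = 2571 kg/d.
So the net sludge growth is P_X = 0.1269 × 2571 = 326.2 kg VSS/d.

P_X ≈ 326 kg VSS/d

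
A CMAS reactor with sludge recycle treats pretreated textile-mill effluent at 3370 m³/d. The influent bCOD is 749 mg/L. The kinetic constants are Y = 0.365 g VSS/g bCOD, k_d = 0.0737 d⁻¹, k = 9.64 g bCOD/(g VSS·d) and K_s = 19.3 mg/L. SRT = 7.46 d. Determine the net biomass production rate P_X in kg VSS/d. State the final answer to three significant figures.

P_X ≈ 594 kg VSS/d

For a completely mixed reactor with recycle the Lawrence–McCarty relation gives S = K_s·(1 + k_d·θ_c) / [θ_c·(Y·k − k_d) − 1] = 19.3 × (1 + 0.0737 × 7.46) / [7.46 × (0.365 × 9.64 − 0.0737) − 1] = 29.91 / 24.70 = 1.211 mg/L.
The observed yield is Y_obs = Y/(1 + k_d·θ_c) = 0.365 / (1 + 0.0737 × 7.46) = 0.365 / 1.550 = 0.2355 g VSS per g bCOD removed.
Q·(S₀ − S) = 3370 × (749 − 1.21) × 10⁻³ = 2520 kg/d removed.
So the net sludge growth is P_X = 0.2355 × 2520 = 593.5 kg VSS/d.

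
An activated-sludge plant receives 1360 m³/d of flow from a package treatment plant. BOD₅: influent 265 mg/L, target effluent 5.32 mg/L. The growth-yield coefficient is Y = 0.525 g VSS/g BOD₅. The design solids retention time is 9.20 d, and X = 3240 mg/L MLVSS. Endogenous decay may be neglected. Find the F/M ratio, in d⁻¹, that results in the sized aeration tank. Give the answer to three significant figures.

F/M ≈ 0.211 d⁻¹

Biomass mass balance (decay neglected): V·X = Y·Q·(S₀ − S)·θ_c, so V = 0.525 × 1360 × (265 − 5.32) × 9.20 / 3240 = 526.5 m³.
F/M = applied load / biomass = Q·S₀/(V·X) = 1360 × 265 / (526.5 × 3240) = 0.2113 d⁻¹.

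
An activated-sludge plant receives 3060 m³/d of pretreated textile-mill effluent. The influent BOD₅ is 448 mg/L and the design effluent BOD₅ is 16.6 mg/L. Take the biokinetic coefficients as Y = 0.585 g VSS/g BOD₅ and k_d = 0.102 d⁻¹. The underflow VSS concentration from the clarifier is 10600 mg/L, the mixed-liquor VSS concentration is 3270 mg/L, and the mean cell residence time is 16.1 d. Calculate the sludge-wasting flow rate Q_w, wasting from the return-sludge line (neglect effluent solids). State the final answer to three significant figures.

Q_w ≈ 27.6 m³/d

Rearranging the biomass balance for a CMAS with decay, V = Y·Q·ΔS·θ_c / [X·(1+k_d θ_c)] = 0.585 × 3060 × (448 − 16.6) × 16.1 / [3270 × (1 + 0.102 × 16.1)] = 1.24×10^7 / 8640 = 1439 m³.
Wasting from the return line (neglecting effluent solids): Q_w = V·X / (θ_c·X_r) = 1439 × 3270 / (16.1 × 10600) = 27.57 m³/d.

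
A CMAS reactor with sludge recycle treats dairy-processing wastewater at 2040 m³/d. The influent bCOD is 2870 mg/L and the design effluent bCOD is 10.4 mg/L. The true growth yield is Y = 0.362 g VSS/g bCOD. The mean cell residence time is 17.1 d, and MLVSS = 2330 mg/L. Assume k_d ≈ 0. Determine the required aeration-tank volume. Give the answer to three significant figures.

Biomass mass balance (decay neglected): V·X = Y·Q·(S₀ − S)·θ_c, so V = 0.362 × 2040 × (2870 − 10.4) × 17.1 / 2330 = 15498 m³.

V ≈ 15500 m³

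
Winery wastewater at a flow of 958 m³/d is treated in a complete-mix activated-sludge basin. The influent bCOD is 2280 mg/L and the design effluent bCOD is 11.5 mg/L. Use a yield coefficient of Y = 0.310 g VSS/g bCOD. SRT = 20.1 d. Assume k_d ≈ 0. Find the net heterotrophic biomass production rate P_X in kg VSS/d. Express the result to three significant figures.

With endogenous decay neglected, the observed yield equals the true yield: Y_obs = Y = 0.310 g VSS/g bCOD.
ΔS = 2280 − 11.5 = 2268 mg/L, so the substrate removal rate is 958 × 2268/1000 = 2173 kg bCOD/d.
So the net sludge growth is P_X = 0.3100 × 2173 = 673.7 kg VSS/d.

P_X ≈ 674 kg VSS/d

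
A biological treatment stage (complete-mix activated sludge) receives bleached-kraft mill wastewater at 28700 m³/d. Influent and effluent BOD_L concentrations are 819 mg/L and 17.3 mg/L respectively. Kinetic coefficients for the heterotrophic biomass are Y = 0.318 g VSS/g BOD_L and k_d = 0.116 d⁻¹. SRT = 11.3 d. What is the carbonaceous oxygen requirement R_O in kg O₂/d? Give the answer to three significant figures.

R_O ≈ 18500 kg O₂/d

Correct the yield for decay: Y_obs = Y/(1 + k_d θ_c) = 0.318 / (1 + 0.116 × 11.3) = 0.318 / 2.311 = 0.1376.
ΔS = 819 − 17.3 = 801.7 mg/L, so the substrate removal rate is 28700 × 801.7/1000 = 23009 kg BOD_L/d.
Net sludge production P_X = 0.1376 × 23009 = 3166 kg VSS/d.
Carbonaceous O₂ demand = substrate oxidised − cell-mass equivalent = 23009 − 1.42 × 3166 = 18513 kg O₂/d.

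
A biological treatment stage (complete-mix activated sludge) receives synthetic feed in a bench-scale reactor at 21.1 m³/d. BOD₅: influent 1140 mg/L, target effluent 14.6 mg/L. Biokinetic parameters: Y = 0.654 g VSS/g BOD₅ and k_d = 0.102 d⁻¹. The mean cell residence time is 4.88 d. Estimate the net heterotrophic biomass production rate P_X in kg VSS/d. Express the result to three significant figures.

Y_obs = Y / (1 + k_d θ_c) = 0.654 / (1 + 0.102 × 4.88) = 0.654 / 1.498 = 0.4367.
Q·(S₀ − S) = 21.1 × (1140 − 14.6) × 10⁻³ = 23.75 kg/d removed.
Biomass produced: P_X = Y_obs·Q·ΔS = 0.4367 × 23.75 ≈ 10.37 kg VSS/d.

P_X ≈ 10.4 kg VSS/d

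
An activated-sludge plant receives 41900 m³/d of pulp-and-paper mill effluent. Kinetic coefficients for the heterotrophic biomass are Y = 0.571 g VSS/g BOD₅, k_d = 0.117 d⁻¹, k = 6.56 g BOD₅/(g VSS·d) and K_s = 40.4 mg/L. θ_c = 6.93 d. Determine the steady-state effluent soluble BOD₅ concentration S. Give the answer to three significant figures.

S ≈ 3.03 mg/L

For a completely mixed reactor with recycle the Lawrence–McCarty relation gives S = K_s·(1 + k_d·θ_c) / [θ_c·(Y·k − k_d) − 1] = 40.4 × (1 + 0.117 × 6.93) / [6.93 × (0.571 × 6.56 − 0.117) − 1] = 73.16 / 24.15 = 3.030 mg/L.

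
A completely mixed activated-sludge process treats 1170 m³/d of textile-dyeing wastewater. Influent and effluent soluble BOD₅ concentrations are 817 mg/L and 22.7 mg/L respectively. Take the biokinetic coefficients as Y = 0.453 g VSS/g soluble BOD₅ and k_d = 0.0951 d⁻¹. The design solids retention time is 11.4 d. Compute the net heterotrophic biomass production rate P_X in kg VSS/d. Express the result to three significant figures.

P_X ≈ 202 kg VSS/d

Observed yield with endogenous decay: Y_obs = Y / (1 + k_d·θ_c) = 0.453 / (1 + 0.0951 × 11.4) = 0.453 / 2.084 = 0.2174 g VSS/g soluble BOD₅.
Mass of soluble BOD₅ removed per day: Q(S₀ − S) = 1170 × 794.3 g/m³ = 929.3 kg/d.
Net biomass production P_X = Y_obs × Q·(S₀ − S) = 0.2174 × 929.3 = 202.0 kg VSS/d.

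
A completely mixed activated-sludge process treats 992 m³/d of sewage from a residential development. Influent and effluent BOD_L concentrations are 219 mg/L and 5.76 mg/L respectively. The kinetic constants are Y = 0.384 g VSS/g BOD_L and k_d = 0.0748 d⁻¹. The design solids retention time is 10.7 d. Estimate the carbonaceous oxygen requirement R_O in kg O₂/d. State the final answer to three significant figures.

Y_obs = Y / (1 + k_d θ_c) = 0.384 / (1 + 0.0748 × 10.7) = 0.384 / 1.800 = 0.2133.
ΔS = 219 − 5.76 = 213.2 mg/L, so the substrate removal rate is 992 × 213.2/1000 = 211.5 kg BOD_L/d.
Net sludge production P_X = 0.2133 × 211.5 = 45.12 kg VSS/d.
R_O = Q·ΔS − 1.42 P_X = 211.5 − 64.07 = 147.5 kg O₂/d.

R_O ≈ 147 kg O₂/d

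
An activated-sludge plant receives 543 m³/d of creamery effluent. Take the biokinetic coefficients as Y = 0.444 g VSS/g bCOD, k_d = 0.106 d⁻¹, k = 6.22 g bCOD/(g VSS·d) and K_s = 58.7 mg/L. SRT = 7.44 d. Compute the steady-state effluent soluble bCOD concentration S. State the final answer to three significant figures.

Effluent substrate depends only on kinetics and SRT: S = K_s(1 + k_d θ_c) / [θ_c(Yk − k_d) − 1] = 58.7 × (1 + 0.106 × 7.44) / [7.44 × (0.444 × 6.22 − 0.106) − 1] = 105.0 / 18.76 = 5.597 mg/L.

S ≈ 5.60 mg/L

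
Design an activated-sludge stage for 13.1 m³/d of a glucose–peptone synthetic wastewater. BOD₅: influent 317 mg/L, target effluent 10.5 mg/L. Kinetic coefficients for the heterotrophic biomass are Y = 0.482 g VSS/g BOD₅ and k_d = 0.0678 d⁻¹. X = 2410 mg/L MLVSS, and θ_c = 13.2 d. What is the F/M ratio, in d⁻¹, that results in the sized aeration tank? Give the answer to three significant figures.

F/M ≈ 0.308 d⁻¹

Rearranging the biomass balance for a CMAS with decay, V = Y·Q·ΔS·θ_c / [X·(1+k_d θ_c)] = 0.482 × 13.1 × (317 − 10.5) × 13.2 / [2410 × (1 + 0.0678 × 13.2)] = 2.55×10^4 / 4567 = 5.594 m³.
Food-to-microorganism ratio F/M = Q S₀ / (V X) = 13.1 × 317 / (5.594 × 2410) = 0.3080 d⁻¹.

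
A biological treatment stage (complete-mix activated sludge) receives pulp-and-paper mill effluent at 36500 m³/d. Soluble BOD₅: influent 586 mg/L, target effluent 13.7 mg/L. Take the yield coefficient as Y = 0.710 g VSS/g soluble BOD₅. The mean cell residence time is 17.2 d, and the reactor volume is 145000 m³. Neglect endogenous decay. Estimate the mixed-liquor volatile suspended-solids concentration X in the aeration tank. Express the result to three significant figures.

X = Y·Q·ΔS·θ_c / V = 0.710 × 36500 × (586 − 13.7) × 17.2 / 145000 = 1759 mg/L.

X ≈ 1760 mg/L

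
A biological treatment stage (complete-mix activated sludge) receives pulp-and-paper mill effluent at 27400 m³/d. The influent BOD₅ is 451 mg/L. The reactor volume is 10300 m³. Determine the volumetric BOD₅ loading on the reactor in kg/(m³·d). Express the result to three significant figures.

L_v ≈ 1.20 kg BOD₅/(m³·d)

Volumetric loading L_v = Q·S₀ / V = 27400 × 451 g/m³ / 10300 m³ = 1200 g/(m³·d) = 1.200 kg BOD₅/(m³·d).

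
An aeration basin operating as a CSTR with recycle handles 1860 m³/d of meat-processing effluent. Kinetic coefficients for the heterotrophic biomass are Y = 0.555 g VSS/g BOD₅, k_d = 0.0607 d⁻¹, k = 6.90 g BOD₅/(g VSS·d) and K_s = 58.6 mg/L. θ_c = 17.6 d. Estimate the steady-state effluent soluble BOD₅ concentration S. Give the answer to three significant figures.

S ≈ 1.86 mg/L

For a completely mixed reactor with recycle the Lawrence–McCarty relation gives S = K_s·(1 + k_d·θ_c) / [θ_c·(Y·k − k_d) − 1] = 58.6 × (1 + 0.0607 × 17.6) / [17.6 × (0.555 × 6.90 − 0.0607) − 1] = 121.2 / 65.33 = 1.855 mg/L.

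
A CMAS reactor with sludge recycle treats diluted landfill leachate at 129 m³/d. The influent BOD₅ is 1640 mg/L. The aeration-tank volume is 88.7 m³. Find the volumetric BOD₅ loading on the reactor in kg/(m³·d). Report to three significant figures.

L_v ≈ 2.39 kg BOD₅/(m³·d)

Volumetric loading L_v = Q·S₀ / V = 129 × 1640 g/m³ / 88.70 m³ = 2385 g/(m³·d) = 2.385 kg BOD₅/(m³·d).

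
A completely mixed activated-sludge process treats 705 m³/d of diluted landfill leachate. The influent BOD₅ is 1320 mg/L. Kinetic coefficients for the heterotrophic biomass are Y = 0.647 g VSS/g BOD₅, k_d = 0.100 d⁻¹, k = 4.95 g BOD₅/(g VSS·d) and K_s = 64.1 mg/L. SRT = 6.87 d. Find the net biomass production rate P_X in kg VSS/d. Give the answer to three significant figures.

For a completely mixed reactor with recycle the Lawrence–McCarty relation gives S = K_s·(1 + k_d·θ_c) / [θ_c·(Y·k − k_d) − 1] = 64.1 × (1 + 0.100 × 6.87) / [6.87 × (0.647 × 4.95 − 0.100) − 1] = 108.1 / 20.32 = 5.323 mg/L.
Y_obs = Y / (1 + k_d θ_c) = 0.647 / (1 + 0.100 × 6.87) = 0.647 / 1.687 = 0.3835.
Q·(S₀ − S) = 705 × (1320 − 5.32) × 10⁻³ = 926.8 kg/d removed.
P_X = Y_obs · Q(S₀ − S) = 0.3835 × 926.8 = 355.5 kg VSS/d.

P_X ≈ 355 kg VSS/d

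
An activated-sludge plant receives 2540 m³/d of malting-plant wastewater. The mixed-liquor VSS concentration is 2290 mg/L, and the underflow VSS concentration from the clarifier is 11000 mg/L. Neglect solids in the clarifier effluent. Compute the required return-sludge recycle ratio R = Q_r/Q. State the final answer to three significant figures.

R ≈ 0.263

Mass balance around the secondary clarifier (neglecting effluent solids): R = X / (X_r − X) = 2290 / (11000 − 2290) = 0.2629.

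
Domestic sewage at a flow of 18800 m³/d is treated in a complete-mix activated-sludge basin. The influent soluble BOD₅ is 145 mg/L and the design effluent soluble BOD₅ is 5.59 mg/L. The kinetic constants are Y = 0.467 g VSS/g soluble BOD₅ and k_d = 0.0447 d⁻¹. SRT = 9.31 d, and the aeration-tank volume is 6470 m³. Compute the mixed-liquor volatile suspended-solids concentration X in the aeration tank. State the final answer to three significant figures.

X ≈ 1240 mg/L

From V·X·(1 + k_d·θ_c) = Y·Q·(S₀ − S)·θ_c: X = 0.467 × 18800 × (145 − 5.59) × 9.31 / [6470 × (1 + 0.0447 × 9.31)] = 1244 mg/L.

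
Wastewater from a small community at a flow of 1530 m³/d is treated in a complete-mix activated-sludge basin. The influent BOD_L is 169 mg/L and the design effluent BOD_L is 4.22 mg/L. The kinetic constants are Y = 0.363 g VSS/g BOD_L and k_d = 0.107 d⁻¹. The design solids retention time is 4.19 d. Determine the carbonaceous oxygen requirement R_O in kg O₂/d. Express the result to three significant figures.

R_O ≈ 162 kg O₂/d

Correct the yield for decay: Y_obs = Y/(1 + k_d θ_c) = 0.363 / (1 + 0.107 × 4.19) = 0.363 / 1.448 = 0.2506.
Substrate removed = Q·(S₀ − S) = 1530 m³/d × (169 − 4.22) g/m³ = 2.52×10^5 g/d = 252.1 kg/d.
Net sludge production P_X = 0.2506 × 252.1 = 63.19 kg VSS/d.
R_O = Q·(S₀ − S) − 1.42·P_X = 252.1 − 1.42 × 63.19 = 162.4 kg O₂/d.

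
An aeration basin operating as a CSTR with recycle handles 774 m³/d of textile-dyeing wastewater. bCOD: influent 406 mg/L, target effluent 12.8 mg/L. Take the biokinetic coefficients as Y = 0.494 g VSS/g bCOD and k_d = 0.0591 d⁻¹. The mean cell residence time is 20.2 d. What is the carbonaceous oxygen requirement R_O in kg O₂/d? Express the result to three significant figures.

The observed yield is Y_obs = Y/(1 + k_d·θ_c) = 0.494 / (1 + 0.0591 × 20.2) = 0.494 / 2.194 = 0.2252 g VSS per g bCOD removed.
Mass of bCOD removed per day: Q(S₀ − S) = 774 × 393.2 g/m³ = 304.3 kg/d.
Biomass synthesised: P_X = Y_obs × 304.3 = 68.53 kg VSS/d.
R_O = Q·(S₀ − S) − 1.42·P_X = 304.3 − 1.42 × 68.53 = 207.0 kg O₂/d.

R_O ≈ 207 kg O₂/d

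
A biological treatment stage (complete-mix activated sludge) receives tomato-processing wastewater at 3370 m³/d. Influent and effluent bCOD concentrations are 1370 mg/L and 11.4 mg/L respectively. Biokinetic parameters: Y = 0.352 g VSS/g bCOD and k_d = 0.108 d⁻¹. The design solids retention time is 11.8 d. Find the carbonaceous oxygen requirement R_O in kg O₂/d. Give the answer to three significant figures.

Y_obs = Y / (1 + k_d θ_c) = 0.352 / (1 + 0.108 × 11.8) = 0.352 / 2.274 = 0.1548.
ΔS = 1370 − 11.4 = 1359 mg/L, so the substrate removal rate is 3370 × 1359/1000 = 4578 kg bCOD/d.
P_X = Y_obs·Q·(S₀ − S) = 0.1548 × 4578 = 708.6 kg VSS/d.
R_O = Q·ΔS − 1.42 P_X = 4578 − 1006 = 3572 kg O₂/d.

R_O ≈ 3570 kg O₂/d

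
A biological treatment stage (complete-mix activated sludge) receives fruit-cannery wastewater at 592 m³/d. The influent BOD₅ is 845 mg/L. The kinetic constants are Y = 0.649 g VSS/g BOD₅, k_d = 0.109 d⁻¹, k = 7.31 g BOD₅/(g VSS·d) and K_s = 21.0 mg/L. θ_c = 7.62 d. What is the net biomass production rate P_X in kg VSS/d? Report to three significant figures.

P_X ≈ 177 kg VSS/d

Effluent substrate depends only on kinetics and SRT: S = K_s(1 + k_d θ_c) / [θ_c(Yk − k_d) − 1] = 21.0 × (1 + 0.109 × 7.62) / [7.62 × (0.649 × 7.31 − 0.109) − 1] = 38.44 / 34.32 = 1.120 mg/L.
Observed yield with endogenous decay: Y_obs = Y / (1 + k_d·θ_c) = 0.649 / (1 + 0.109 × 7.62) = 0.649 / 1.831 = 0.3545 g VSS/g BOD₅.
ΔS = 845 − 1.12 = 843.9 mg/L, so the substrate removal rate is 592 × 843.9/1000 = 499.6 kg BOD₅/d.
P_X = Y_obs · Q(S₀ − S) = 0.3545 × 499.6 = 177.1 kg VSS/d.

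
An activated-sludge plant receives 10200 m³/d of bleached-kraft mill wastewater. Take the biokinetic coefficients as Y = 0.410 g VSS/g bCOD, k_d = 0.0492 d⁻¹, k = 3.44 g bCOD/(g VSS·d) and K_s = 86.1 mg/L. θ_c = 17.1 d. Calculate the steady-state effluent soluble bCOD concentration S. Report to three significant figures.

S ≈ 7.12 mg/L

Effluent substrate depends only on kinetics and SRT: S = K_s(1 + k_d θ_c) / [θ_c(Yk − k_d) − 1] = 86.1 × (1 + 0.0492 × 17.1) / [17.1 × (0.410 × 3.44 − 0.0492) − 1] = 158.5 / 22.28 = 7.117 mg/L.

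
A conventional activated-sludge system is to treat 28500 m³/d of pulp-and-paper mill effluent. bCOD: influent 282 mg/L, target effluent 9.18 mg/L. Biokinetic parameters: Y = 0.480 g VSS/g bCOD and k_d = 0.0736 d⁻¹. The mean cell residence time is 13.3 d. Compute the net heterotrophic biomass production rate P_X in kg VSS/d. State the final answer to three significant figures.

Observed yield with endogenous decay: Y_obs = Y / (1 + k_d·θ_c) = 0.480 / (1 + 0.0736 × 13.3) = 0.480 / 1.979 = 0.2426 g VSS/g bCOD.
Mass of bCOD removed per day: Q(S₀ − S) = 28500 × 272.8 g/m³ = 7775 kg/d.
P_X = Y_obs · Q(S₀ − S) = 0.2426 × 7775 = 1886 kg VSS/d.

P_X ≈ 1890 kg VSS/d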